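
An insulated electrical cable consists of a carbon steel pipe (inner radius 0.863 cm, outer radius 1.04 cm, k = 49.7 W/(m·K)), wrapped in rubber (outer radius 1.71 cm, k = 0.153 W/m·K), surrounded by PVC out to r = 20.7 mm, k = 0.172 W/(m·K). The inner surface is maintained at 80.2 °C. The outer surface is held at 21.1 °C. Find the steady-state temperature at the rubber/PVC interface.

T = 36.1 °C

Treat each layer as a resistance in series:
  R'_carbon steel = ln(0.0104/0.00863)/(2πk) = 0.1866/(2π·49.7) = 5.974×10^-4 m·K/W
  R'_rubber = ln(0.0171/0.0104)/(2πk) = 0.4973/(2π·0.153) = 0.5173 m·K/W
  R'_PVC = ln(0.0207/0.0171)/(2πk) = 0.1911/(2π·0.172) = 0.1768 m·K/W
ΣR = 5.974×10^-4 + 0.5173 + 0.1768 = 0.6947 m·K/W
Q' = ΔT/ΣR = (80.2 °C − 21.1 °C)/0.6947 = 85.07 W/m
From the inner boundary to the rubber/PVC interface, ΣR_partial = 0.5179 m·K/W.
T_interface = T_in − Q'·ΣR_partial = 80.2 °C − (85.07)(0.5179) = 36.1 °C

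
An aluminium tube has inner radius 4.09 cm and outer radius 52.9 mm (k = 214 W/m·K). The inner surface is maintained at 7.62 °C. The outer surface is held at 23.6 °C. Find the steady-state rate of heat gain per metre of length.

Q' = 83500 W/m

Q' = 2πk·ΔT/ln(r₂/r₁) = 2π × 214 × 15.98 / ln(0.0529/0.0409) = 83500 W/m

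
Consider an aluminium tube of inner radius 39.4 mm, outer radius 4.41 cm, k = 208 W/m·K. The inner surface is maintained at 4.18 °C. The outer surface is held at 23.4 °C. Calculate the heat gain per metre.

Q' = 223 kW/m

Q' = 2πk·ΔT/ln(r₂/r₁) = 2π × 208 × 19.22 / ln(0.0441/0.0394) = 2.23×10^5 W/m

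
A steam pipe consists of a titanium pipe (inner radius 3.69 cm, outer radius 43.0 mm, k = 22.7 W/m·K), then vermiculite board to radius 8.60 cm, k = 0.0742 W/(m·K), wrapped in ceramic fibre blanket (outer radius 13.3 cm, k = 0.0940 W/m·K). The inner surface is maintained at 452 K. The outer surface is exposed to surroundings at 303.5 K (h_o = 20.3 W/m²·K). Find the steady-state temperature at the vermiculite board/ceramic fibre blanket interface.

Treat each layer as a resistance in series:
  R'_titanium = ln(0.0430/0.0369)/(2πk) = 0.1530/(2π·22.7) = 0.001073 m·K/W
  R'_vermiculite board = ln(0.0860/0.0430)/(2πk) = 0.6931/(2π·0.0742) = 1.487 m·K/W
  R'_ceramic fibre blanket = ln(0.133/0.0860)/(2πk) = 0.4360/(2π·0.0940) = 0.7382 m·K/W
  R'_conv,out = 1/(2πr h) = 1/(2π·0.133·20.3) = 0.05895 m·K/W
ΣR = 0.001073 + 1.487 + 0.7382 + 0.05895 = 2.285 m·K/W
Q' = ΔT/ΣR = (452 K − 303.5 K)/2.285 = 64.99 W/m
From the inner boundary to the vermiculite board/ceramic fibre blanket interface, ΣR_partial = 1.488 m·K/W.
T_interface = T_in − Q'·ΣR_partial = 452 K − (64.99)(1.488) = 355.3 K

T = 355.3 K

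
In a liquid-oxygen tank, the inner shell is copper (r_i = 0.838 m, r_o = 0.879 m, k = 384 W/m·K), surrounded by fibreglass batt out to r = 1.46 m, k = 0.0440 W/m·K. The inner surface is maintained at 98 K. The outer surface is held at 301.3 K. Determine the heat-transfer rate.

Series thermal resistances, inner to outer:
  R_copper = (1/0.838 − 1/0.879)/(4πk) = 0.05566/(4π·384) = 1.153×10^-5 K/W
  R_fibreglass batt = (1/0.879 − 1/1.46)/(4πk) = 0.4527/(4π·0.0440) = 0.8188 K/W
ΣR = 1.153×10^-5 + 0.8188 = 0.8188 K/W
Q = ΔT/ΣR = (98 K − 301.3 K)/0.8188 = -248 W
(Negative Q ⇒ heat flows inward; heat gain = 248 W.)

Q = 248 W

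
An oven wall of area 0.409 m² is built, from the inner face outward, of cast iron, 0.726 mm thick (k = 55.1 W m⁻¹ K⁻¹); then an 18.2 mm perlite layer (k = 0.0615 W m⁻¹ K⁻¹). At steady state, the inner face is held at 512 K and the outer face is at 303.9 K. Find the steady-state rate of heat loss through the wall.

Q = 288 W

Treat each layer as a resistance in series:
  R_cast iron = L/(kA) = 7.26×10^-4/(55.1·0.409) = 3.222×10^-5 K/W
  R_perlite = L/(kA) = 0.0182/(0.0615·0.409) = 0.7236 K/W
ΣR = 3.222×10^-5 + 0.7236 = 0.7236 K/W
Q = ΔT/ΣR = (512 K − 303.9 K)/0.7236 = 288 W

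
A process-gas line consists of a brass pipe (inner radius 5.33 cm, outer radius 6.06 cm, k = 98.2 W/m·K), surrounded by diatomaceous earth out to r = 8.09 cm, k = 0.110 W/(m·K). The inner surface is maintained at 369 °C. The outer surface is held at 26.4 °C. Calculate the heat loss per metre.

Treat each layer as a resistance in series:
  R'_brass = ln(0.0606/0.0533)/(2πk) = 0.1284/(2π·98.2) = 2.080×10^-4 m·K/W
  R'_diatomaceous earth = ln(0.0809/0.0606)/(2πk) = 0.2889/(2π·0.110) = 0.4180 m·K/W
ΣR = 2.080×10^-4 + 0.4180 = 0.4182 m·K/W
Q' = ΔT/ΣR = (369 °C − 26.4 °C)/0.4182 = 819 W/m

Q' = 819 W/m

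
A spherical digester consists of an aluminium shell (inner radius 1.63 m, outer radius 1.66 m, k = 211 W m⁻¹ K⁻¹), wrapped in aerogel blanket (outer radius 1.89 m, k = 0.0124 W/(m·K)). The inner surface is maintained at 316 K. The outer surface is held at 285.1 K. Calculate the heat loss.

Q = 65.7 W

Resistance network (inner→outer):
  R_aluminium = (1/1.63 − 1/1.66)/(4πk) = 0.01109/(4π·211) = 4.182×10^-6 K/W
  R_aerogel blanket = (1/1.66 − 1/1.89)/(4πk) = 0.07331/(4π·0.0124) = 0.4705 K/W
ΣR = 4.182×10^-6 + 0.4705 = 0.4705 K/W
Q = ΔT/ΣR = (316 K − 285.1 K)/0.4705 = 65.7 W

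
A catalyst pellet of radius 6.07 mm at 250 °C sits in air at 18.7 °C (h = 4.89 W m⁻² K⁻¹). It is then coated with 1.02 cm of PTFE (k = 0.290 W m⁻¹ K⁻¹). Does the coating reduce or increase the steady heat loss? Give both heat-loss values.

Critical radius for a sphere: r_cr = 2k/h = 0.119 m = 11.9 cm.
Outer radius after coating: r₂ = 0.00607 + 0.0102 = 0.01627 m.
Since r₁ < r_cr and r₂ ≤ r_cr, the coating moves toward the maximum at r_cr — heat loss rises.
Bare: R = 1/(4πr₁²h) = 441.7 K/W; Q = 231.3/441.7 = 0.524 W.
Coated: R = R_cond + R_conv = 89.82 K/W; Q = 231.3/89.82 = 2.58 W.

increases: 0.524 → 2.58 W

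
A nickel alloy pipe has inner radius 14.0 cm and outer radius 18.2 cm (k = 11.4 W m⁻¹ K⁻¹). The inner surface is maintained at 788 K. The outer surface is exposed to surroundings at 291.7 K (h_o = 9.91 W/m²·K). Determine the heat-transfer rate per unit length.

Q' = 5400 W/m

Treat each layer as a resistance in series:
  R'_nickel alloy = ln(0.182/0.140)/(2πk) = 0.2624/(2π·11.4) = 0.003663 m·K/W
  R'_conv,out = 1/(2πr h) = 1/(2π·0.182·9.91) = 0.08824 m·K/W
ΣR = 0.003663 + 0.08824 = 0.09190 m·K/W
Q' = ΔT/ΣR = (788 K − 291.7 K)/0.09190 = 5400 W/m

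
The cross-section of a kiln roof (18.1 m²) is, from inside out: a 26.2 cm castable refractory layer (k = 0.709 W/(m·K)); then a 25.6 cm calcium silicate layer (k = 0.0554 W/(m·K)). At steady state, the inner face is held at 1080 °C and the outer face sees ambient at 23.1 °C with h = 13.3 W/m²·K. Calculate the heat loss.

Series thermal resistances, inner to outer:
  R_castable refractory = L/(kA) = 0.262/(0.709·18.1) = 0.02042 K/W
  R_calcium silicate = L/(kA) = 0.256/(0.0554·18.1) = 0.2553 K/W
  R_conv,out = 1/(hA) = 1/(13.3·18.1) = 0.004154 K/W
ΣR = 0.02042 + 0.2553 + 0.004154 = 0.2799 K/W
Q = ΔT/ΣR = (1080 °C − 23.1 °C)/0.2799 = 3780 W

Q = 3.78 kW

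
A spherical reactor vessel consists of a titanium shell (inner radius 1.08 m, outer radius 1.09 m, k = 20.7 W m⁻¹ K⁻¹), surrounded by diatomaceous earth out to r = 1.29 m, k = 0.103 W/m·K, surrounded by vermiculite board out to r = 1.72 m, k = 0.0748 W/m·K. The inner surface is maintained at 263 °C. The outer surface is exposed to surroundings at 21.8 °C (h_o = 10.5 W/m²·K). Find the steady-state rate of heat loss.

Treat each layer as a resistance in series:
  R_titanium = (1/1.08 − 1/1.09)/(4πk) = 0.008495/(4π·20.7) = 3.266×10^-5 K/W
  R_diatomaceous earth = (1/1.09 − 1/1.29)/(4πk) = 0.1422/(4π·0.103) = 0.1099 K/W
  R_vermiculite board = (1/1.29 − 1/1.72)/(4πk) = 0.1938/(4π·0.0748) = 0.2062 K/W
  R_conv,out = 1/(4πr²h) = 1/(4π·1.72²·10.5) = 0.002562 K/W
ΣR = 3.266×10^-5 + 0.1099 + 0.2062 + 0.002562 = 0.3187 K/W
Q = ΔT/ΣR = (263 °C − 21.8 °C)/0.3187 = 757 W

Q = 757 W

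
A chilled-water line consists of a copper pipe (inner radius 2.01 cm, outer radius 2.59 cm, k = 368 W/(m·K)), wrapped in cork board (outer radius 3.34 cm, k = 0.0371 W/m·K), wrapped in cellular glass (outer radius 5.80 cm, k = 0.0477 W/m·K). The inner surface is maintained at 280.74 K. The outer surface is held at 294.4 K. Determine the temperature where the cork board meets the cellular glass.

T = 285.8 K

Resistance network (inner→outer):
  R'_copper = ln(0.0259/0.0201)/(2πk) = 0.2535/(2π·368) = 1.096×10^-4 m·K/W
  R'_cork board = ln(0.0334/0.0259)/(2πk) = 0.2543/(2π·0.0371) = 1.091 m·K/W
  R'_cellular glass = ln(0.0580/0.0334)/(2πk) = 0.5519/(2π·0.0477) = 1.841 m·K/W
ΣR = 1.096×10^-4 + 1.091 + 1.841 = 2.932 m·K/W
Q' = ΔT/ΣR = (280.74 K − 294.4 K)/2.932 = -4.659 W/m
From the inner boundary to the cork board/cellular glass interface, ΣR_partial = 1.091 m·K/W.
T_interface = T_in − Q'·ΣR_partial = 280.74 K − (-4.659)(1.091) = 285.8 K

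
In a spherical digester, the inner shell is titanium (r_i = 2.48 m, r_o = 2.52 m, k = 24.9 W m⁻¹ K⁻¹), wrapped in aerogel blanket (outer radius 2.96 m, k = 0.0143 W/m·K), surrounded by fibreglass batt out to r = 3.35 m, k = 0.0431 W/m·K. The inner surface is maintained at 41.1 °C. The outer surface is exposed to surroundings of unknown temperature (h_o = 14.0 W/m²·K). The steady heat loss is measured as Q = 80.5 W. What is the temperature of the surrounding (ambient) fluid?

Sum the resistances:
  R_titanium = (1/2.48 − 1/2.52)/(4πk) = 0.006400/(4π·24.9) = 2.045×10^-5 K/W
  R_aerogel blanket = (1/2.52 − 1/2.96)/(4πk) = 0.05899/(4π·0.0143) = 0.3283 K/W
  R_fibreglass batt = (1/2.96 − 1/3.35)/(4πk) = 0.03933/(4π·0.0431) = 0.07262 K/W
  R_conv,out = 1/(4πr²h) = 1/(4π·3.35²·14.0) = 5.065×10^-4 K/W
ΣR = 0.4014 K/W
ΔT = Q·ΣR = 80.5 × 0.4014 = 32.31 K
Heat flows outward, so T_out = T_in − ΔT = 41.1 − 32.31 = 8.79 °C

T_out = 8.79 °C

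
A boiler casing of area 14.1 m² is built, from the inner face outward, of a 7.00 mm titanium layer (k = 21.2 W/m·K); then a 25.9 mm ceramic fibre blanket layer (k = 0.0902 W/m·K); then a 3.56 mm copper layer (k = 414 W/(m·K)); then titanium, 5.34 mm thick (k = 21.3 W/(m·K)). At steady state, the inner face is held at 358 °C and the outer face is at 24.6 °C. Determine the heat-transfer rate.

Treat each layer as a resistance in series:
  R_titanium = L/(kA) = 0.00700/(21.2·14.1) = 2.342×10^-5 K/W
  R_ceramic fibre blanket = L/(kA) = 0.0259/(0.0902·14.1) = 0.02036 K/W
  R_copper = L/(kA) = 0.00356/(414·14.1) = 6.099×10^-7 K/W
  R_titanium = L/(kA) = 0.00534/(21.3·14.1) = 1.778×10^-5 K/W
ΣR = 2.342×10^-5 + 0.02036 + 6.099×10^-7 + 1.778×10^-5 = 0.02040 K/W
Q = ΔT/ΣR = (358 °C − 24.6 °C)/0.02040 = 16300 W

Q = 16.3 kW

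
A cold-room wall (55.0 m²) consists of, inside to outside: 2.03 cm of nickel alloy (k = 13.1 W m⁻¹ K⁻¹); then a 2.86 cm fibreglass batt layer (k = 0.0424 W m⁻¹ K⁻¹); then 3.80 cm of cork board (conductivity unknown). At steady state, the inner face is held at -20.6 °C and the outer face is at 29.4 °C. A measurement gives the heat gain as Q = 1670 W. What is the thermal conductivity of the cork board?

ΣR = ΔT/Q = |-20.6 − 29.4|/1670 = 0.02994 K/W
Known resistances:
  R_nickel alloy = L/(kA) = 0.0203/(13.1·55.0) = 2.817×10^-5 K/W
  R_fibreglass batt = L/(kA) = 0.0286/(0.0424·55.0) = 0.01226 K/W
R_cork board = ΣR − ΣR_known = 0.02994 − 0.01229 = 0.01765 K/W
L/(kA) = 0.01765 ⇒ k = 0.0380/(0.01765·55.0) = 0.0391 W/m·K

k = 0.0391 W/m·K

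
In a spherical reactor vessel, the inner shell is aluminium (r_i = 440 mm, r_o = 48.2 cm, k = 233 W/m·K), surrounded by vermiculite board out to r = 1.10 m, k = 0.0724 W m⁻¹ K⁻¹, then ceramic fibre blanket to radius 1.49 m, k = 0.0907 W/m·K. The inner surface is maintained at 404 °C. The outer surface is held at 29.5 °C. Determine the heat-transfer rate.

Q = 251 W

Resistance network (inner→outer):
  R_aluminium = (1/0.440 − 1/0.482)/(4πk) = 0.1980/(4π·233) = 6.764×10^-5 K/W
  R_vermiculite board = (1/0.482 − 1/1.10)/(4πk) = 1.166/(4π·0.0724) = 1.281 K/W
  R_ceramic fibre blanket = (1/1.10 − 1/1.49)/(4πk) = 0.2379/(4π·0.0907) = 0.2088 K/W
ΣR = 6.764×10^-5 + 1.281 + 0.2088 = 1.490 K/W
Q = ΔT/ΣR = (404 °C − 29.5 °C)/1.490 = 251 W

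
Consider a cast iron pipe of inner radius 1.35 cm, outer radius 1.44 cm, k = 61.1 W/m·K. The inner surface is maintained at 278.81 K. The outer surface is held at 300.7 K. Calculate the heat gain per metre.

Q' = 130 kW/m

Q' = 2πk·ΔT/ln(r₂/r₁) = 2π × 61.1 × 21.89 / ln(0.0144/0.0135) = 1.30×10^5 W/m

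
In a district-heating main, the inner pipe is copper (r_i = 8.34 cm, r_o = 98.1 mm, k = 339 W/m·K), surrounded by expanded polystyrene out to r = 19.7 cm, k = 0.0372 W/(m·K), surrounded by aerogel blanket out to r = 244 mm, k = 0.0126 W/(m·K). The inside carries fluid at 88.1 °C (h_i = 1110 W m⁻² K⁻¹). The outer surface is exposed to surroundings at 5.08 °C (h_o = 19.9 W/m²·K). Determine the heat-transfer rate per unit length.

Q' = 14.5 W/m

Series thermal resistances, inner to outer:
  R'_conv,in = 1/(2πr h) = 1/(2π·0.0834·1110) = 0.001719 m·K/W
  R'_copper = ln(0.0981/0.0834)/(2πk) = 0.1623/(2π·339) = 7.622×10^-5 m·K/W
  R'_expanded polystyrene = ln(0.197/0.0981)/(2πk) = 0.6972/(2π·0.0372) = 2.983 m·K/W
  R'_aerogel blanket = ln(0.244/0.197)/(2πk) = 0.2140/(2π·0.0126) = 2.703 m·K/W
  R'_conv,out = 1/(2πr h) = 1/(2π·0.244·19.9) = 0.03278 m·K/W
ΣR = 0.001719 + 7.622×10^-5 + 2.983 + 2.703 + 0.03278 = 5.721 m·K/W
Q' = ΔT/ΣR = (88.1 °C − 5.08 °C)/5.721 = 14.5 W/m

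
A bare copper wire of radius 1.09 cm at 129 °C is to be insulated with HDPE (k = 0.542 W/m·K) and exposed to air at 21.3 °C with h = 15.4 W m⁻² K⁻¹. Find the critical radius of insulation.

For a cylinder, r_cr = k_ins/h = 0.542/15.4 = 0.0352 m = 3.52 cm

r_cr = 3.52 cm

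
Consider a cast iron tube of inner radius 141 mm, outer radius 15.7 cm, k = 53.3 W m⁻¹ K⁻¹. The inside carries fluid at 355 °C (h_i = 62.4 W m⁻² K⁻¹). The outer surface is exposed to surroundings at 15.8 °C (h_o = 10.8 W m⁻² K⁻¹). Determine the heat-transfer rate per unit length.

Resistance network (inner→outer):
  R'_conv,in = 1/(2πr h) = 1/(2π·0.141·62.4) = 0.01809 m·K/W
  R'_cast iron = ln(0.157/0.141)/(2πk) = 0.1075/(2π·53.3) = 3.210×10^-4 m·K/W
  R'_conv,out = 1/(2πr h) = 1/(2π·0.157·10.8) = 0.09386 m·K/W
ΣR = 0.01809 + 3.210×10^-4 + 0.09386 = 0.1123 m·K/W
Q' = ΔT/ΣR = (355 °C − 15.8 °C)/0.1123 = 3020 W/m

Q' = 3.02 kW/m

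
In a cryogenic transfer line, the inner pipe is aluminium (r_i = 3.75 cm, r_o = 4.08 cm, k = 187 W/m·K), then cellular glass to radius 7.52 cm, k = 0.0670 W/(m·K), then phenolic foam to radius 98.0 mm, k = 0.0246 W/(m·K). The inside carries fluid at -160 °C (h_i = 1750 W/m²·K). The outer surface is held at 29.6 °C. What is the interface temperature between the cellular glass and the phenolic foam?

Series thermal resistances, inner to outer:
  R'_conv,in = 1/(2πr h) = 1/(2π·0.0375·1750) = 0.002425 m·K/W
  R'_aluminium = ln(0.0408/0.0375)/(2πk) = 0.08434/(2π·187) = 7.178×10^-5 m·K/W
  R'_cellular glass = ln(0.0752/0.0408)/(2πk) = 0.6115/(2π·0.0670) = 1.453 m·K/W
  R'_phenolic foam = ln(0.0980/0.0752)/(2πk) = 0.2648/(2π·0.0246) = 1.713 m·K/W
ΣR = 0.002425 + 7.178×10^-5 + 1.453 + 1.713 = 3.168 m·K/W
Q' = ΔT/ΣR = (-160 °C − 29.6 °C)/3.168 = -59.85 W/m
From the inner boundary to the cellular glass/phenolic foam interface, ΣR_partial = 1.455 m·K/W.
T_interface = T_in − Q'·ΣR_partial = -160 °C − (-59.85)(1.455) = -72.9 °C

T = -72.9 °C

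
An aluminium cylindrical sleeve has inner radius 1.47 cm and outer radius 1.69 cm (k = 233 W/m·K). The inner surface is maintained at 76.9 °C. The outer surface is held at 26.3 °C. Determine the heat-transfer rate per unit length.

Q' = 2πk·ΔT/ln(r₂/r₁) = 2π × 233 × 50.6 / ln(0.0169/0.0147) = 5.31×10^5 W/m

Q' = 531 kW/m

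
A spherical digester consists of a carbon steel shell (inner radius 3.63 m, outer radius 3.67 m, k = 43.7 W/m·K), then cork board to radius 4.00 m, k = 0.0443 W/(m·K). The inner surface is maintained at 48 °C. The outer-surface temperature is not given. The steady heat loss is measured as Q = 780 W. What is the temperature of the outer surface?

T_out = 16.5 °C

Sum the resistances:
  R_carbon steel = (1/3.63 − 1/3.67)/(4πk) = 0.003003/(4π·43.7) = 5.468×10^-6 K/W
  R_cork board = (1/3.67 − 1/4.00)/(4πk) = 0.02248/(4π·0.0443) = 0.04038 K/W
ΣR = 0.04039 K/W
ΔT = Q·ΣR = 780 × 0.04039 = 31.50 K
Heat flows outward, so T_out = T_in − ΔT = 48 − 31.50 = 16.5 °C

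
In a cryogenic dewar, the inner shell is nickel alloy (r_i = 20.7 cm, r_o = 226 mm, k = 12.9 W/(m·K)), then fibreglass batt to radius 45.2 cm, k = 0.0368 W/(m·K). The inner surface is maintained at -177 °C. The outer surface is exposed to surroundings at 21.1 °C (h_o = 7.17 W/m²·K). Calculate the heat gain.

Q = 40.9 W

Resistance network (inner→outer):
  R_nickel alloy = (1/0.207 − 1/0.226)/(4πk) = 0.4061/(4π·12.9) = 0.002505 K/W
  R_fibreglass batt = (1/0.226 − 1/0.452)/(4πk) = 2.212/(4π·0.0368) = 4.784 K/W
  R_conv,out = 1/(4πr²h) = 1/(4π·0.452²·7.17) = 0.05432 K/W
ΣR = 0.002505 + 4.784 + 0.05432 = 4.841 K/W
Q = ΔT/ΣR = (-177 °C − 21.1 °C)/4.841 = -40.9 W
(Negative Q ⇒ heat flows inward; heat gain = 40.9 W.)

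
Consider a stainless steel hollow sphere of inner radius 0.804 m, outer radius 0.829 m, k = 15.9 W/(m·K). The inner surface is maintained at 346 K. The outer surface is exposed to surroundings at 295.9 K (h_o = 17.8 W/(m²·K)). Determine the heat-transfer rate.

Treat each layer as a resistance in series:
  R_stainless steel = (1/0.804 − 1/0.829)/(4πk) = 0.03751/(4π·15.9) = 1.877×10^-4 K/W
  R_conv,out = 1/(4πr²h) = 1/(4π·0.829²·17.8) = 0.006505 K/W
ΣR = 1.877×10^-4 + 0.006505 = 0.006693 K/W
Q = ΔT/ΣR = (346 K − 295.9 K)/0.006693 = 7490 W

Q = 7490 W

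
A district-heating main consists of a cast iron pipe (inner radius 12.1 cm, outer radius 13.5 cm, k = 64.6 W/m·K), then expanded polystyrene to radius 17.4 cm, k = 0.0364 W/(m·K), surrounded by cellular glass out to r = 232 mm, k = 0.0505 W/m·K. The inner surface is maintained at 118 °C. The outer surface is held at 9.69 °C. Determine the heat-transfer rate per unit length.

Series thermal resistances, inner to outer:
  R'_cast iron = ln(0.135/0.121)/(2πk) = 0.1095/(2π·64.6) = 2.697×10^-4 m·K/W
  R'_expanded polystyrene = ln(0.174/0.135)/(2πk) = 0.2538/(2π·0.0364) = 1.110 m·K/W
  R'_cellular glass = ln(0.232/0.174)/(2πk) = 0.2877/(2π·0.0505) = 0.9067 m·K/W
ΣR = 2.697×10^-4 + 1.110 + 0.9067 = 2.017 m·K/W
Q' = ΔT/ΣR = (118 °C − 9.69 °C)/2.017 = 53.7 W/m

Q' = 53.7 W/m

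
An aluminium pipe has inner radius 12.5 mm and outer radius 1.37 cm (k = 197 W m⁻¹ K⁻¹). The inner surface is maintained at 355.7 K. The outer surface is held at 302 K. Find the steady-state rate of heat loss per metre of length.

Q' = 725 kW/m

Q' = 2πk·ΔT/ln(r₂/r₁) = 2π × 197 × 53.7 / ln(0.0137/0.0125) = 7.25×10^5 W/m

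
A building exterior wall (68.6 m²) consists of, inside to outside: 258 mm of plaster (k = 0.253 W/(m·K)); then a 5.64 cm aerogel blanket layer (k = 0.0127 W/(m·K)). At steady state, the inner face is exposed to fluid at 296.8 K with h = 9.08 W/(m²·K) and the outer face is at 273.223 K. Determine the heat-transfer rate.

Q = 290 W

Resistance network (inner→outer):
  R_conv,in = 1/(hA) = 1/(9.08·68.6) = 0.001605 K/W
  R_plaster = L/(kA) = 0.258/(0.253·68.6) = 0.01487 K/W
  R_aerogel blanket = L/(kA) = 0.0564/(0.0127·68.6) = 0.06474 K/W
ΣR = 0.001605 + 0.01487 + 0.06474 = 0.08122 K/W
Q = ΔT/ΣR = (296.8 K − 273.223 K)/0.08122 = 290 W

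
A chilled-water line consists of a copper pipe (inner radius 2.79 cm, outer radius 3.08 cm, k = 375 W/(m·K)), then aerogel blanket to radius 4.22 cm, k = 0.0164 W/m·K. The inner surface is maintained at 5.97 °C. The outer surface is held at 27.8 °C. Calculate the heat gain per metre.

Treat each layer as a resistance in series:
  R'_copper = ln(0.0308/0.0279)/(2πk) = 0.09889/(2π·375) = 4.197×10^-5 m·K/W
  R'_aerogel blanket = ln(0.0422/0.0308)/(2πk) = 0.3149/(2π·0.0164) = 3.056 m·K/W
ΣR = 4.197×10^-5 + 3.056 = 3.056 m·K/W
Q' = ΔT/ΣR = (5.97 °C − 27.8 °C)/3.056 = -7.14 W/m
(Negative Q' ⇒ heat flows inward; heat gain = 7.14 W/m.)

Q' = 7.14 W/m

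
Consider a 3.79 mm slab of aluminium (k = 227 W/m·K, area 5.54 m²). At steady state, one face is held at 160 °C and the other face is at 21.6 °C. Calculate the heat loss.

Q = kA·ΔT/L = 227 × 5.54 × |160 °C − 21.6 °C| / 0.00379 = 4.59×10^7 W

Q = 45900 kW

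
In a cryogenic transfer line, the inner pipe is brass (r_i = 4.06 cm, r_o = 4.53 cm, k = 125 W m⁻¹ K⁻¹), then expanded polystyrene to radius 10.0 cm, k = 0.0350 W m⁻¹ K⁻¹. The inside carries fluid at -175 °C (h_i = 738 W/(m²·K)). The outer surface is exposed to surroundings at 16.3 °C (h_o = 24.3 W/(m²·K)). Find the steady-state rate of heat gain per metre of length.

Resistance network (inner→outer):
  R'_conv,in = 1/(2πr h) = 1/(2π·0.0406·738) = 0.005312 m·K/W
  R'_brass = ln(0.0453/0.0406)/(2πk) = 0.1095/(2π·125) = 1.395×10^-4 m·K/W
  R'_expanded polystyrene = ln(0.100/0.0453)/(2πk) = 0.7919/(2π·0.0350) = 3.601 m·K/W
  R'_conv,out = 1/(2πr h) = 1/(2π·0.100·24.3) = 0.06550 m·K/W
ΣR = 0.005312 + 1.395×10^-4 + 3.601 + 0.06550 = 3.672 m·K/W
Q' = ΔT/ΣR = (-175 °C − 16.3 °C)/3.672 = -52.1 W/m
(Negative Q' ⇒ heat flows inward; heat gain = 52.1 W/m.)

Q' = 52.1 W/m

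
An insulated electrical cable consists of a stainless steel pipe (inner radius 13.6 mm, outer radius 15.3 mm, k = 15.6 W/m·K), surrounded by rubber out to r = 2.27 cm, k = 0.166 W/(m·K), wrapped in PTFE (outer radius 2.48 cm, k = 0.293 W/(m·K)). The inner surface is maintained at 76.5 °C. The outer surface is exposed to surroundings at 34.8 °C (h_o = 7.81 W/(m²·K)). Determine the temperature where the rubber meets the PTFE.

T = 63.8 °C

Series thermal resistances, inner to outer:
  R'_stainless steel = ln(0.0153/0.0136)/(2πk) = 0.1178/(2π·15.6) = 0.001202 m·K/W
  R'_rubber = ln(0.0227/0.0153)/(2πk) = 0.3945/(2π·0.166) = 0.3782 m·K/W
  R'_PTFE = ln(0.0248/0.0227)/(2πk) = 0.08848/(2π·0.293) = 0.04806 m·K/W
  R'_conv,out = 1/(2πr h) = 1/(2π·0.0248·7.81) = 0.8217 m·K/W
ΣR = 0.001202 + 0.3782 + 0.04806 + 0.8217 = 1.249 m·K/W
Q' = ΔT/ΣR = (76.5 °C − 34.8 °C)/1.249 = 33.39 W/m
From the inner boundary to the rubber/PTFE interface, ΣR_partial = 0.3794 m·K/W.
T_interface = T_in − Q'·ΣR_partial = 76.5 °C − (33.39)(0.3794) = 63.8 °C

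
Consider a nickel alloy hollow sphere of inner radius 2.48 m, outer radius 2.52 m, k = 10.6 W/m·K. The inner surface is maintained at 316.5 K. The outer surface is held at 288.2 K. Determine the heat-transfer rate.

Q = 5.89×10^5 W

Q = 4πk·ΔT/(1/r₁ − 1/r₂) = 4π × 10.6 × 28.3 / (1/2.48 − 1/2.52) = 5.89×10^5 W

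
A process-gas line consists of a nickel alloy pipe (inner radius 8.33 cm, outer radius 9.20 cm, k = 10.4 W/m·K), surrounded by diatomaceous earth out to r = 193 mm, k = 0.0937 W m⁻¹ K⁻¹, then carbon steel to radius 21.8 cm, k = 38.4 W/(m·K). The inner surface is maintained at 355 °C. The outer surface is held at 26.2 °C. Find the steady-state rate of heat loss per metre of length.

Q' = 261 W/m

Resistance network (inner→outer):
  R'_nickel alloy = ln(0.0920/0.0833)/(2πk) = 0.09934/(2π·10.4) = 0.001520 m·K/W
  R'_diatomaceous earth = ln(0.193/0.0920)/(2πk) = 0.7409/(2π·0.0937) = 1.258 m·K/W
  R'_carbon steel = ln(0.218/0.193)/(2πk) = 0.1218/(2π·38.4) = 5.048×10^-4 m·K/W
ΣR = 0.001520 + 1.258 + 5.048×10^-4 = 1.260 m·K/W
Q' = ΔT/ΣR = (355 °C − 26.2 °C)/1.260 = 261 W/m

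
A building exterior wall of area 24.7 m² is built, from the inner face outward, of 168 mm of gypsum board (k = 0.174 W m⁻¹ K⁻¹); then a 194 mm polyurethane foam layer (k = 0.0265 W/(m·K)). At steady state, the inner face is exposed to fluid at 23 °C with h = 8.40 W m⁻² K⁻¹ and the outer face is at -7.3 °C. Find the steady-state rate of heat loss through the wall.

Treat each layer as a resistance in series:
  R_conv,in = 1/(hA) = 1/(8.40·24.7) = 0.004820 K/W
  R_gypsum board = L/(kA) = 0.168/(0.174·24.7) = 0.03909 K/W
  R_polyurethane foam = L/(kA) = 0.194/(0.0265·24.7) = 0.2964 K/W
ΣR = 0.004820 + 0.03909 + 0.2964 = 0.3403 K/W
Q = ΔT/ΣR = (23 °C − -7.3 °C)/0.3403 = 89.0 W

Q = 89.0 W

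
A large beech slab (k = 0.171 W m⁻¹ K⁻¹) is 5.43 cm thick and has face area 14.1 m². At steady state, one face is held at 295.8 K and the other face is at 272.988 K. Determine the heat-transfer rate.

Q = 1010 W

Q = kA·ΔT/L = 0.171 × 14.1 × |295.8 K − 272.988 K| / 0.0543 = 1010 W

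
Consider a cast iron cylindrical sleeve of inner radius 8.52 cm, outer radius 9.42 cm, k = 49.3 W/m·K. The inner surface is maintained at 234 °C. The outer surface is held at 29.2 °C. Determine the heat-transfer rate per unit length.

Q' = 632 kW/m

Q' = 2πk·ΔT/ln(r₂/r₁) = 2π × 49.3 × 204.8 / ln(0.0942/0.0852) = 6.32×10^5 W/m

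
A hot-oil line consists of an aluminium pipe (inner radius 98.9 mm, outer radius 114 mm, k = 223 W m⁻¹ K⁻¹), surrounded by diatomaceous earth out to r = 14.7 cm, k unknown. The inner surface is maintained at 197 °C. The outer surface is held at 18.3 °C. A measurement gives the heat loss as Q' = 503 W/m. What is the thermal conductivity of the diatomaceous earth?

k = 0.114 W/m·K

ΣR = ΔT/Q' = |197 − 18.3|/503 = 0.3553 m·K/W
Known resistances:
  R'_aluminium = ln(0.114/0.0989)/(2πk) = 0.1421/(2π·223) = 1.014×10^-4 m·K/W
R_diatomaceous earth = ΣR − ΣR_known = 0.3553 − 1.014×10^-4 = 0.3552 m·K/W
ln(r₂/r₁)/(2πk) = 0.3552 ⇒ k = 0.2542/(2π·0.3552) = 0.114 W/m·K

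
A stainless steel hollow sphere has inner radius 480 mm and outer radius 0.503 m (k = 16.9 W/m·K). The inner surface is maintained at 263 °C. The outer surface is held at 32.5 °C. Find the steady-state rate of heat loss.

Q = 4πk·ΔT/(1/r₁ − 1/r₂) = 4π × 16.9 × 230.5 / (1/0.480 − 1/0.503) = 5.14×10^5 W

Q = 5.14×10^5 W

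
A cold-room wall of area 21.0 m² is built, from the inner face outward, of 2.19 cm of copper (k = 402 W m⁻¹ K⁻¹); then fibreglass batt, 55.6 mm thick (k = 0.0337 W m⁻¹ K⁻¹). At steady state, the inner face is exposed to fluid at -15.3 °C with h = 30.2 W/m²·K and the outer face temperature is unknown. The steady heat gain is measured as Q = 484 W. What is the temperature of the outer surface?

T_out = 23.5 °C

Series resistances:
  R_conv,in = 1/(hA) = 1/(30.2·21.0) = 0.001577 K/W
  R_copper = L/(kA) = 0.0219/(402·21.0) = 2.594×10^-6 K/W
  R_fibreglass batt = L/(kA) = 0.0556/(0.0337·21.0) = 0.07856 K/W
ΣR = 0.08014 K/W
ΔT = Q·ΣR = 484 × 0.08014 = 38.79 K
Heat flows inward, so T_out = T_in + ΔT = -15.3 + 38.79 = 23.5 °C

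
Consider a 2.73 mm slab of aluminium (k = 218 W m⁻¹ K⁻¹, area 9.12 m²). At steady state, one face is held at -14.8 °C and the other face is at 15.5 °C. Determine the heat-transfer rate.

Q = kA·ΔT/L = 218 × 9.12 × |-14.8 °C − 15.5 °C| / 0.00273 = 2.21×10^7 W

Q = 22100 kW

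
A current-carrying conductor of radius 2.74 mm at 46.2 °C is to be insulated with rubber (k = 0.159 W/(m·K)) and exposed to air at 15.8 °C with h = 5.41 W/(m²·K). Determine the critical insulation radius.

r_cr = 2.94 cm

For a cylinder, r_cr = k_ins/h = 0.159/5.41 = 0.0294 m = 2.94 cm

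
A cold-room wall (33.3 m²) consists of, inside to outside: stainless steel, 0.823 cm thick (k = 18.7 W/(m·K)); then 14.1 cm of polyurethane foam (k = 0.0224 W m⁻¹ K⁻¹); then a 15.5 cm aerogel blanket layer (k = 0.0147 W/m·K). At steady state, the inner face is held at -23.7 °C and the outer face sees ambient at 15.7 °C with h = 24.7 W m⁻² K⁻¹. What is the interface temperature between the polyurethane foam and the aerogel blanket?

Treat each layer as a resistance in series:
  R_stainless steel = L/(kA) = 0.00823/(18.7·33.3) = 1.322×10^-5 K/W
  R_polyurethane foam = L/(kA) = 0.141/(0.0224·33.3) = 0.1890 K/W
  R_aerogel blanket = L/(kA) = 0.155/(0.0147·33.3) = 0.3166 K/W
  R_conv,out = 1/(hA) = 1/(24.7·33.3) = 0.001216 K/W
ΣR = 1.322×10^-5 + 0.1890 + 0.3166 + 0.001216 = 0.5068 K/W
Q = ΔT/ΣR = (-23.7 °C − 15.7 °C)/0.5068 = -77.74 W
From the inner boundary to the polyurethane foam/aerogel blanket interface, ΣR_partial = 0.1890 K/W.
T_interface = T_in − Q·ΣR_partial = -23.7 °C − (-77.74)(0.1890) = -9.01 °C

T = -9.01 °C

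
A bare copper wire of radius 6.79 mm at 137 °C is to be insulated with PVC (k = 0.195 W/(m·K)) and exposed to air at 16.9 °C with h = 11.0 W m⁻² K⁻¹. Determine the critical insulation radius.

For a cylinder, r_cr = k_ins/h = 0.195/11.0 = 0.0177 m = 1.77 cm

r_cr = 1.77 cm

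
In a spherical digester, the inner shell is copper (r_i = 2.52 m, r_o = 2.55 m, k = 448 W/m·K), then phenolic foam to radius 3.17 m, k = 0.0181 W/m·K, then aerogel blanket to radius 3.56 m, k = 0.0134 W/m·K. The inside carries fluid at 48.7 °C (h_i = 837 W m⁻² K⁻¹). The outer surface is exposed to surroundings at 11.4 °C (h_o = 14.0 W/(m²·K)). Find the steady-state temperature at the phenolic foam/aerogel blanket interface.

T = 25.5 °C

Series thermal resistances, inner to outer:
  R_conv,in = 1/(4πr²h) = 1/(4π·2.52²·837) = 1.497×10^-5 K/W
  R_copper = (1/2.52 − 1/2.55)/(4πk) = 0.004669/(4π·448) = 8.293×10^-7 K/W
  R_phenolic foam = (1/2.55 − 1/3.17)/(4πk) = 0.07670/(4π·0.0181) = 0.3372 K/W
  R_aerogel blanket = (1/3.17 − 1/3.56)/(4πk) = 0.03456/(4π·0.0134) = 0.2052 K/W
  R_conv,out = 1/(4πr²h) = 1/(4π·3.56²·14.0) = 4.485×10^-4 K/W
ΣR = 1.497×10^-5 + 8.293×10^-7 + 0.3372 + 0.2052 + 4.485×10^-4 = 0.5429 K/W
Q = ΔT/ΣR = (48.7 °C − 11.4 °C)/0.5429 = 68.71 W
From the inner boundary to the phenolic foam/aerogel blanket interface, ΣR_partial = 0.3372 K/W.
T_interface = T_in − Q·ΣR_partial = 48.7 °C − (68.71)(0.3372) = 25.5 °C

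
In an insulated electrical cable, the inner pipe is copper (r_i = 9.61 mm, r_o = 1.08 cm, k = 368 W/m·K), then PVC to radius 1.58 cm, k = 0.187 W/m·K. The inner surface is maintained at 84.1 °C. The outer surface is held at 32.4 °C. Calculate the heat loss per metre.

Resistance network (inner→outer):
  R'_copper = ln(0.0108/0.00961)/(2πk) = 0.1167/(2π·368) = 5.049×10^-5 m·K/W
  R'_PVC = ln(0.0158/0.0108)/(2πk) = 0.3805/(2π·0.187) = 0.3238 m·K/W
ΣR = 5.049×10^-5 + 0.3238 = 0.3239 m·K/W
Q' = ΔT/ΣR = (84.1 °C − 32.4 °C)/0.3239 = 160 W/m

Q' = 160 W/m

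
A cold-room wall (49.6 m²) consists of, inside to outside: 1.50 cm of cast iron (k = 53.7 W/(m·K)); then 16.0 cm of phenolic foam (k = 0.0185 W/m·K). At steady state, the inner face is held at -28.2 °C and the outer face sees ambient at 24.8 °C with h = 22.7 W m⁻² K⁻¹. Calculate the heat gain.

Resistance network (inner→outer):
  R_cast iron = L/(kA) = 0.0150/(53.7·49.6) = 5.632×10^-6 K/W
  R_phenolic foam = L/(kA) = 0.160/(0.0185·49.6) = 0.1744 K/W
  R_conv,out = 1/(hA) = 1/(22.7·49.6) = 8.882×10^-4 K/W
ΣR = 5.632×10^-6 + 0.1744 + 8.882×10^-4 = 0.1753 K/W
Q = ΔT/ΣR = (-28.2 °C − 24.8 °C)/0.1753 = -302 W
(Negative Q ⇒ heat flows inward; heat gain = 302 W.)

Q = 302 W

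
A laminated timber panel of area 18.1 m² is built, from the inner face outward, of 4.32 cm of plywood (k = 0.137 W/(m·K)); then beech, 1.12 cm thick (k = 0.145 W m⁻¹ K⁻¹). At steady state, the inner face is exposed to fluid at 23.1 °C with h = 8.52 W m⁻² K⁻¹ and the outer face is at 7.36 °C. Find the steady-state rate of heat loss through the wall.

Q = 559 W

Series thermal resistances, inner to outer:
  R_conv,in = 1/(hA) = 1/(8.52·18.1) = 0.006485 K/W
  R_plywood = L/(kA) = 0.0432/(0.137·18.1) = 0.01742 K/W
  R_beech = L/(kA) = 0.0112/(0.145·18.1) = 0.004267 K/W
ΣR = 0.006485 + 0.01742 + 0.004267 = 0.02817 K/W
Q = ΔT/ΣR = (23.1 °C − 7.36 °C)/0.02817 = 559 W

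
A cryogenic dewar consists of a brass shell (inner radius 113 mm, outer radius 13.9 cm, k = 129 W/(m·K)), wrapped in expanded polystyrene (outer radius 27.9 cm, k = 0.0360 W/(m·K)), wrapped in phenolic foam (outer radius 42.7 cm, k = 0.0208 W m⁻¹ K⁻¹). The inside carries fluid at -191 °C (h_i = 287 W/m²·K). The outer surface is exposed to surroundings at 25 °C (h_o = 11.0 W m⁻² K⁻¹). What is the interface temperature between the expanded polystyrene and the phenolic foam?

Series thermal resistances, inner to outer:
  R_conv,in = 1/(4πr²h) = 1/(4π·0.113²·287) = 0.02171 K/W
  R_brass = (1/0.113 − 1/0.139)/(4πk) = 1.655/(4π·129) = 0.001021 K/W
  R_expanded polystyrene = (1/0.139 − 1/0.279)/(4πk) = 3.610/(4π·0.0360) = 7.980 K/W
  R_phenolic foam = (1/0.279 − 1/0.427)/(4πk) = 1.242/(4π·0.0208) = 4.753 K/W
  R_conv,out = 1/(4πr²h) = 1/(4π·0.427²·11.0) = 0.03968 K/W
ΣR = 0.02171 + 0.001021 + 7.980 + 4.753 + 0.03968 = 12.80 K/W
Q = ΔT/ΣR = (-191 °C − 25 °C)/12.80 = -16.88 W
From the inner boundary to the expanded polystyrene/phenolic foam interface, ΣR_partial = 8.003 K/W.
T_interface = T_in − Q·ΣR_partial = -191 °C − (-16.88)(8.003) = -55.9 °C

T = -55.9 °C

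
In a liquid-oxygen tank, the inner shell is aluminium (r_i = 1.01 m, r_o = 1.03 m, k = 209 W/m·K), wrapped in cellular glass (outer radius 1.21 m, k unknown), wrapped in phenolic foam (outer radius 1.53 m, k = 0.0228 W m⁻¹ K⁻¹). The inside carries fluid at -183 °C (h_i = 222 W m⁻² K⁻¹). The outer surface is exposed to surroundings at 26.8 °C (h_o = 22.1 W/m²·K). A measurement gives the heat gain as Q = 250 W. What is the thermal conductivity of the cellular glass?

k = 0.0491 W/m·K

ΣR = ΔT/Q = |-183 − 26.8|/250 = 0.8392 K/W
Known resistances:
  R_conv,in = 1/(4πr²h) = 1/(4π·1.01²·222) = 3.514×10^-4 K/W
  R_aluminium = (1/1.01 − 1/1.03)/(4πk) = 0.01923/(4π·209) = 7.320×10^-6 K/W
  R_phenolic foam = (1/1.21 − 1/1.53)/(4πk) = 0.1729/(4π·0.0228) = 0.6033 K/W
  R_conv,out = 1/(4πr²h) = 1/(4π·1.53²·22.1) = 0.001538 K/W
R_cellular glass = ΣR − ΣR_known = 0.8392 − 0.6052 = 0.2340 K/W
(1/r₁−1/r₂)/(4πk) = 0.2340 ⇒ k = 0.1444/(4π·0.2340) = 0.0491 W/m·K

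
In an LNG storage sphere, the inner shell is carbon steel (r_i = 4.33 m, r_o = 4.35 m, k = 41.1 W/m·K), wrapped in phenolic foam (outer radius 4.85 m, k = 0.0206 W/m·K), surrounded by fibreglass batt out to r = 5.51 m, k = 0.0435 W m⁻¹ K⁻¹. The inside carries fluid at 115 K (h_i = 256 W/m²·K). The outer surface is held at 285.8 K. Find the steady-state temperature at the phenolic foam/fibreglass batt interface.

T = 229.4 K

Series thermal resistances, inner to outer:
  R_conv,in = 1/(4πr²h) = 1/(4π·4.33²·256) = 1.658×10^-5 K/W
  R_carbon steel = (1/4.33 − 1/4.35)/(4πk) = 0.001062/(4π·41.1) = 2.056×10^-6 K/W
  R_phenolic foam = (1/4.35 − 1/4.85)/(4πk) = 0.02370/(4π·0.0206) = 0.09155 K/W
  R_fibreglass batt = (1/4.85 − 1/5.51)/(4πk) = 0.02470/(4π·0.0435) = 0.04518 K/W
ΣR = 1.658×10^-5 + 2.056×10^-6 + 0.09155 + 0.04518 = 0.1367 K/W
Q = ΔT/ΣR = (115 K − 285.8 K)/0.1367 = -1249 W
From the inner boundary to the phenolic foam/fibreglass batt interface, ΣR_partial = 0.09157 K/W.
T_interface = T_in − Q·ΣR_partial = 115 K − (-1249)(0.09157) = 229.4 K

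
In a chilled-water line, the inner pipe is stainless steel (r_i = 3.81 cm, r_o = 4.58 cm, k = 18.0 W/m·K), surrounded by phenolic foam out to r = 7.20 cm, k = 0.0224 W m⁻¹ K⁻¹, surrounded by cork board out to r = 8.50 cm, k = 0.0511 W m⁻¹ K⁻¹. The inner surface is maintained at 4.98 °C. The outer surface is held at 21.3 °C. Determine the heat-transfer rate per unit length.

Q' = 4.37 W/m

Treat each layer as a resistance in series:
  R'_stainless steel = ln(0.0458/0.0381)/(2πk) = 0.1841/(2π·18.0) = 0.001628 m·K/W
  R'_phenolic foam = ln(0.0720/0.0458)/(2πk) = 0.4524/(2π·0.0224) = 3.214 m·K/W
  R'_cork board = ln(0.0850/0.0720)/(2πk) = 0.1660/(2π·0.0511) = 0.5170 m·K/W
ΣR = 0.001628 + 3.214 + 0.5170 = 3.733 m·K/W
Q' = ΔT/ΣR = (4.98 °C − 21.3 °C)/3.733 = -4.37 W/m
(Negative Q' ⇒ heat flows inward; heat gain = 4.37 W/m.)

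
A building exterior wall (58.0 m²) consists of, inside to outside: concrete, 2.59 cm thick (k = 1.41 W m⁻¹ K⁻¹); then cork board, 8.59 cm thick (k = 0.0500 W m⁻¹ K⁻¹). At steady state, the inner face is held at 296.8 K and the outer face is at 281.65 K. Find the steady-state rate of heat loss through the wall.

Resistance network (inner→outer):
  R_concrete = L/(kA) = 0.0259/(1.41·58.0) = 3.167×10^-4 K/W
  R_cork board = L/(kA) = 0.0859/(0.0500·58.0) = 0.02962 K/W
ΣR = 3.167×10^-4 + 0.02962 = 0.02994 K/W
Q = ΔT/ΣR = (296.8 K − 281.65 K)/0.02994 = 506 W

Q = 506 W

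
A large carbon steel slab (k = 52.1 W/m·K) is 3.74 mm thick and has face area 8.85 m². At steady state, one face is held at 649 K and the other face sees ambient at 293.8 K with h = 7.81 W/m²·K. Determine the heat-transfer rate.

Q = 24.5 kW

Resistance network (inner→outer):
  R_carbon steel = L/(kA) = 0.00374/(52.1·8.85) = 8.111×10^-6 K/W
  R_conv,out = 1/(hA) = 1/(7.81·8.85) = 0.01447 K/W
ΣR = 8.111×10^-6 + 0.01447 = 0.01448 K/W
Q = ΔT/ΣR = (649 K − 293.8 K)/0.01448 = 24500 W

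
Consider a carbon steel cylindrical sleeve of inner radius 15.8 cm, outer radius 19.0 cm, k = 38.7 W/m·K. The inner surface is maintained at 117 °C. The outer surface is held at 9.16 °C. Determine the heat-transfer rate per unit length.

Q' = 1.42×10^5 W/m

Q' = 2πk·ΔT/ln(r₂/r₁) = 2π × 38.7 × 107.84 / ln(0.190/0.158) = 1.42×10^5 W/m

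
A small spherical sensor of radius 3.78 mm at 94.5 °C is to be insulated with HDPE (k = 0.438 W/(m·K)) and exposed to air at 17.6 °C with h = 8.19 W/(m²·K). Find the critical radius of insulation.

r_cr = 10.7 cm

For a sphere, r_cr = 2k_ins/h = 2·0.438/8.19 = 0.107 m = 10.7 cm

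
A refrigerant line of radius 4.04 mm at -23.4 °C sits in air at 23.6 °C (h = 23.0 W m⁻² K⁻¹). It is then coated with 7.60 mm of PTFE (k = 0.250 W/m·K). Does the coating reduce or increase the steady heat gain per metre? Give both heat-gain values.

Critical radius for a cylinder: r_cr = k/h = 0.0109 m = 1.09 cm.
Outer radius after coating: r₂ = 0.00404 + 0.00760 = 0.01164 m.
r₁ < r_cr < r₂: heat gain rises to a maximum at r_cr then falls. Whether the coating helps depends on whether Q(r₂) has dropped back below Q(r₁).
Bare: R = 1/(2πr₁h) = 1.713 m·K/W; Q = 47/1.713 = 27.4 W/m.
Coated: R = R_cond + R_conv = 1.268 m·K/W; Q = 47/1.268 = 37.1 W/m.

increases: 27.4 → 37.1 W/m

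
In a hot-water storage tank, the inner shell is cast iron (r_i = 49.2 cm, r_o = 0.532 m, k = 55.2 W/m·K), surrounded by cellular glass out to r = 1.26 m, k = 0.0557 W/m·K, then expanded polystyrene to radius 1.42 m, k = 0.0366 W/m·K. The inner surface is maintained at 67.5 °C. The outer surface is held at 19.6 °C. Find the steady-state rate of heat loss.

Q = 27.4 W

Resistance network (inner→outer):
  R_cast iron = (1/0.492 − 1/0.532)/(4πk) = 0.1528/(4π·55.2) = 2.203×10^-4 K/W
  R_cellular glass = (1/0.532 − 1/1.26)/(4πk) = 1.086/(4π·0.0557) = 1.552 K/W
  R_expanded polystyrene = (1/1.26 − 1/1.42)/(4πk) = 0.08943/(4π·0.0366) = 0.1944 K/W
ΣR = 2.203×10^-4 + 1.552 + 0.1944 = 1.747 K/W
Q = ΔT/ΣR = (67.5 °C − 19.6 °C)/1.747 = 27.4 W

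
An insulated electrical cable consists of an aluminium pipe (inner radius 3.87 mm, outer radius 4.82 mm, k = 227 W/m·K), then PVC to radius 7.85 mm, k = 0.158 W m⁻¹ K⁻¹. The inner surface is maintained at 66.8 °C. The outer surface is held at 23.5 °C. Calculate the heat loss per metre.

Treat each layer as a resistance in series:
  R'_aluminium = ln(0.00482/0.00387)/(2πk) = 0.2195/(2π·227) = 1.539×10^-4 m·K/W
  R'_PVC = ln(0.00785/0.00482)/(2πk) = 0.4877/(2π·0.158) = 0.4913 m·K/W
ΣR = 1.539×10^-4 + 0.4913 = 0.4915 m·K/W
Q' = ΔT/ΣR = (66.8 °C − 23.5 °C)/0.4915 = 88.1 W/m

Q' = 88.1 W/m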